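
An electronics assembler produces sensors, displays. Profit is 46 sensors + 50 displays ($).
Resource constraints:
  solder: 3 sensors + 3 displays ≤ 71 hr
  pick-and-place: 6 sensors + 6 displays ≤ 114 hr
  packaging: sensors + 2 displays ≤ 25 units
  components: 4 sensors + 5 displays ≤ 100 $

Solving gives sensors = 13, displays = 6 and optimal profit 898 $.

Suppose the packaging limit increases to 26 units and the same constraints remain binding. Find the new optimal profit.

Binding: pick-and-place and packaging. Non-binding: solder (14 unused), components (18 unused).
Since solder, components are not tight, their duals are 0.
The binding rows give the dual system: 6·y_pick-and-place + 1·y_packaging = 46 and 6·y_pick-and-place + 2·y_packaging = 50.
→ y_pick-and-place = 7 and y_packaging = 4.
Δz = y_packaging·Δb = 4 × (1) = 4, so new z* = 898 + 4 = 902.

902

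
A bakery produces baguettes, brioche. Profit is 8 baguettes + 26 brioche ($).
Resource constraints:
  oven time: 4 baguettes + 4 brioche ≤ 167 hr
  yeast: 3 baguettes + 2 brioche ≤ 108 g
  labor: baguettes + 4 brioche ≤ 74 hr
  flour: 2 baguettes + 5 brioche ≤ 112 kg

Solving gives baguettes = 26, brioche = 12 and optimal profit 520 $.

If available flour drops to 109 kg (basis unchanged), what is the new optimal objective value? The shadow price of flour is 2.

514

Δb = -3, so new z* = 520 + (2)·(-3) = 520 − 6 = 514.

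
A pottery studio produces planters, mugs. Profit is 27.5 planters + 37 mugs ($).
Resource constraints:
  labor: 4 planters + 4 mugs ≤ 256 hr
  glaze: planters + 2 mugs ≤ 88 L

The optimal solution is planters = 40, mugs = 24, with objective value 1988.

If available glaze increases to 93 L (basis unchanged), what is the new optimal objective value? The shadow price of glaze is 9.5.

Δb = 5, so new z* = 1988 + (9.5)·(5) = 1988 + 47.5 = 2035.5.

2035.5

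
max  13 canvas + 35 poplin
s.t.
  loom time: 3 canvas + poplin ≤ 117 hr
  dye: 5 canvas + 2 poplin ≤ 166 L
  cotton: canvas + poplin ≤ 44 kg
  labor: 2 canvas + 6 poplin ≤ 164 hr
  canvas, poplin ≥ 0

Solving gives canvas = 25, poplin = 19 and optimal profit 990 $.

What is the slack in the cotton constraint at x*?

0

cotton used = 1·25 + 1·19 = 44; slack = 44 − 44 = 0.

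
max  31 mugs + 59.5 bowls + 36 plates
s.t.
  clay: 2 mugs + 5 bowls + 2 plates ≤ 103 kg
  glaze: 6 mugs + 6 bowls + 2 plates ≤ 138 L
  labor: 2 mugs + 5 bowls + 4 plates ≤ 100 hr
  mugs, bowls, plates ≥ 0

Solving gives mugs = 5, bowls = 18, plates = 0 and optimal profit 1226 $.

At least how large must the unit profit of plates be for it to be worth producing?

Binding: glaze and labor. Non-binding: clay (3 unused).
Slack constraints have shadow price 0 (complementary slackness).
The binding rows give the dual system: 6·y_glaze + 2·y_labor = 31 and 6·y_glaze + 5·y_labor = 59.5.
Solving: y_glaze = 2, y_labor = 9.5.
plates enters the basis when its profit ≥ yᵀa₃ = 2·2 + 9.5·4 = 42.

42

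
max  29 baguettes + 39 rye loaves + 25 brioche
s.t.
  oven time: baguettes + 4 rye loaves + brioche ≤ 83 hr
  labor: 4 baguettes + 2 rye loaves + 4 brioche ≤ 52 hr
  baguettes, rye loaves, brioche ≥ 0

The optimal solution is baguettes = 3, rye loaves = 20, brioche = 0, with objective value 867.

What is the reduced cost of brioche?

-4

Both oven time and labor are binding at x*.
Dual feasibility on the basic columns requires 1·y_oven time + 4·y_labor = 29, 4·y_oven time + 2·y_labor = 39.
This yields shadow prices y_oven time = 7, y_labor = 5.5.
Reduced cost of brioche: c₃ − yᵀa₃ = 25 − (7·1 + 5.5·4) = 25 − 29 = -4.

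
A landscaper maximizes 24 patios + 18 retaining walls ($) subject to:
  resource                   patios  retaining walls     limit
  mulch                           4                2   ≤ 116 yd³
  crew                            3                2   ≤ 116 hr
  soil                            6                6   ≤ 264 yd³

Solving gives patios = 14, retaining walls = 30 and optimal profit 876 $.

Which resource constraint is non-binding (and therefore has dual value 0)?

crew

mulch: 116/116 (binding)
crew: 102/116 (slack 14)
soil: 264/264 (binding)
By complementary slackness, a constraint with positive slack has shadow price 0 → crew.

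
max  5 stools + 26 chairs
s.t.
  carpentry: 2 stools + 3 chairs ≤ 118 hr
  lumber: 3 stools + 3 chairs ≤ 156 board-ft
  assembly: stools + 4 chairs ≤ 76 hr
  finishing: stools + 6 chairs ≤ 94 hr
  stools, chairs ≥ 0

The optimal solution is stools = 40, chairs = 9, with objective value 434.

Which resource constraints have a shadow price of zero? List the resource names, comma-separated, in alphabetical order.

carpentry: 107/118 (slack 11)
lumber: 147/156 (slack 9)
assembly: 76/76 (binding)
finishing: 94/94 (binding)
By complementary slackness, a constraint with positive slack has shadow price 0 → carpentry, lumber.

carpentry, lumber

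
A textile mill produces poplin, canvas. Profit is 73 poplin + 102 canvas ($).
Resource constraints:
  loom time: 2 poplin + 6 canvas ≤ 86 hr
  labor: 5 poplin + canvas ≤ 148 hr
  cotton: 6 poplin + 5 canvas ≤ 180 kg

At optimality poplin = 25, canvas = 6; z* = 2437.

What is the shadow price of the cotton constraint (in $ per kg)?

9

Check each constraint at x*: loom time 86/86 (tight); labor 131/148 (slack 17); cotton 180/180 (tight).
By complementary slackness, y = 0 for the non-binding constraint.
Dual feasibility on the basic columns requires 2·y_loom time + 6·y_cotton = 73, 6·y_loom time + 5·y_cotton = 102.
Solving: y_loom time = 9.5, y_cotton = 9.
Shadow price of cotton = 9.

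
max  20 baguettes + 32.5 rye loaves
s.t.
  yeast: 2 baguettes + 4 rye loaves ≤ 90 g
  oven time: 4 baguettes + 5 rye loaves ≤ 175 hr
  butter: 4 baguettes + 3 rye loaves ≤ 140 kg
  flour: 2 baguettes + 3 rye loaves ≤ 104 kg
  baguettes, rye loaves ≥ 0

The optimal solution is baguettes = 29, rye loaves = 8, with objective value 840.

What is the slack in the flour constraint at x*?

flour used = 2·29 + 3·8 = 82; slack = 104 − 82 = 22.

22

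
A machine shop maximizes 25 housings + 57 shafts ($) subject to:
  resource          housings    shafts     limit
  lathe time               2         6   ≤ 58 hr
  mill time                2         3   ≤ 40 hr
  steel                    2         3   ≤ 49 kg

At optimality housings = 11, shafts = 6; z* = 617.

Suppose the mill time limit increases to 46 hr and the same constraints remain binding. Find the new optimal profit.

Check each constraint at x*: lathe time 58/58 (tight); mill time 40/40 (tight); steel 40/49 (slack 9).
By complementary slackness, y = 0 for the non-binding constraint.
From A_Bᵀ y = c: 2·y_lathe time + 2·y_mill time = 25; 6·y_lathe time + 3·y_mill time = 57.
Solving: y_lathe time = 6.5, y_mill time = 6.
Δz = y_mill time·Δb = 6 × (6) = 36, so new z* = 617 + 36 = 653.

653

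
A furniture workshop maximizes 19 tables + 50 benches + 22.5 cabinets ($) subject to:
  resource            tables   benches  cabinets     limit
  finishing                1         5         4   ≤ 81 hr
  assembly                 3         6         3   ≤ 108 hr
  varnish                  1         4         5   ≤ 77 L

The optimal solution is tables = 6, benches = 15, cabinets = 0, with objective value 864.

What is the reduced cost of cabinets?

Check each constraint at x*: finishing 81/81 (tight); assembly 108/108 (tight); varnish 66/77 (slack 11).
Since varnish is not tight, its dual is 0.
Dual feasibility on the basic columns requires 1·y_finishing + 3·y_assembly = 19, 5·y_finishing + 6·y_assembly = 50.
This yields shadow prices y_finishing = 4, y_assembly = 5.
Reduced cost of cabinets: c₃ − yᵀa₃ = 22.5 − (4·4 + 5·3) = 22.5 − 31 = -8.5.

-8.5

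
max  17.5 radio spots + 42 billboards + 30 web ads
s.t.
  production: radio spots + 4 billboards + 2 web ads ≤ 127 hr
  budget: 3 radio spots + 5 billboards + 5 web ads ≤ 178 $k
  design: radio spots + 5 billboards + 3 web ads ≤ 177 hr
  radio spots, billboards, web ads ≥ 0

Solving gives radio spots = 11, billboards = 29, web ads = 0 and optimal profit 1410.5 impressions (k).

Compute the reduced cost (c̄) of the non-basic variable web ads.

-1

At the optimum: production uses 127 of 127 (binding); budget uses 178 of 178 (binding); design uses 156 of 177 (slack = 21).
By complementary slackness, y = 0 for the non-binding constraint.
Dual feasibility on the basic columns requires 1·y_production + 3·y_budget = 17.5, 4·y_production + 5·y_budget = 42.
Solving: y_production = 5.5, y_budget = 4.
Reduced cost of web ads: c₃ − yᵀa₃ = 30 − (5.5·2 + 4·5) = 30 − 31 = -1.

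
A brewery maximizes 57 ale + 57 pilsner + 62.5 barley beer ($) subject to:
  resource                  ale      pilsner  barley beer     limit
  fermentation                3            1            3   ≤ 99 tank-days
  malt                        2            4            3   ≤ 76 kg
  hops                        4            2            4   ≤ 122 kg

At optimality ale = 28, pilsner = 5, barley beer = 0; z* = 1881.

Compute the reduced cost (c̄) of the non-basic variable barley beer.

-4

Check each constraint at x*: fermentation 89/99 (slack 10); malt 76/76 (tight); hops 122/122 (tight).
By complementary slackness, y = 0 for the non-binding constraint.
The binding rows give the dual system: 2·y_malt + 4·y_hops = 57 and 4·y_malt + 2·y_hops = 57.
→ y_malt = 9.5 and y_hops = 9.5.
Reduced cost of barley beer: c₃ − yᵀa₃ = 62.5 − (9.5·3 + 9.5·4) = 62.5 − 66.5 = -4.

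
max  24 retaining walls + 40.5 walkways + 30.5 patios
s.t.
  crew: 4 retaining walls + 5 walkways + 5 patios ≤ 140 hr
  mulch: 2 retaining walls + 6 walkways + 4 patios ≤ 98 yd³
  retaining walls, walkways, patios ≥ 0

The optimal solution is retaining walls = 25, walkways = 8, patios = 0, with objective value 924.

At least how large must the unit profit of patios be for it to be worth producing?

Check each constraint at x*: crew 140/140 (tight); mulch 98/98 (tight).
The binding rows give the dual system: 4·y_crew + 2·y_mulch = 24 and 5·y_crew + 6·y_mulch = 40.5.
This yields shadow prices y_crew = 4.5, y_mulch = 3.
patios enters the basis when its profit ≥ yᵀa₃ = 4.5·5 + 3·4 = 34.5.

34.5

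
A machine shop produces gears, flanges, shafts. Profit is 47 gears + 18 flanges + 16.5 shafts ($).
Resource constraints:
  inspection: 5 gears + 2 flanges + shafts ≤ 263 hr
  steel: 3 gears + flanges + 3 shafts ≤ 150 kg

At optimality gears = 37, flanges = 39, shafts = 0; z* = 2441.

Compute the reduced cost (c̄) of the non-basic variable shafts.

At the optimum: inspection uses 263 of 263 (binding); steel uses 150 of 150 (binding).
The binding rows give the dual system: 5·y_inspection + 3·y_steel = 47 and 2·y_inspection + 1·y_steel = 18.
This yields shadow prices y_inspection = 7, y_steel = 4.
Reduced cost of shafts: c₃ − yᵀa₃ = 16.5 − (7·1 + 4·3) = 16.5 − 19 = -2.5.

-2.5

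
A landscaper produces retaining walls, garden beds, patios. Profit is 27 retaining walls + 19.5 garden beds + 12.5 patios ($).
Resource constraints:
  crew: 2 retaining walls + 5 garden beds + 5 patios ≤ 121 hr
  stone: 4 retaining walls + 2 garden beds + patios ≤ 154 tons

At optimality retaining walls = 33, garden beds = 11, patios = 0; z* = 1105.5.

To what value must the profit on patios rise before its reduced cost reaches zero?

At the optimum: crew uses 121 of 121 (binding); stone uses 154 of 154 (binding).
Dual feasibility on the basic columns requires 2·y_crew + 4·y_stone = 27, 5·y_crew + 2·y_stone = 19.5.
Solving: y_crew = 1.5, y_stone = 6.
patios enters the basis when its profit ≥ yᵀa₃ = 1.5·5 + 6·1 = 13.5.

13.5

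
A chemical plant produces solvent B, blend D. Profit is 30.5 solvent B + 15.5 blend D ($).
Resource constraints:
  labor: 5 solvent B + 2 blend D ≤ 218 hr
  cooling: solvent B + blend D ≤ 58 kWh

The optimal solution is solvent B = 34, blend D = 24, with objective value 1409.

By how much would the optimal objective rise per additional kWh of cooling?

At the optimum: labor uses 218 of 218 (binding); cooling uses 58 of 58 (binding).
From A_Bᵀ y = c: 5·y_labor + 1·y_cooling = 30.5; 2·y_labor + 1·y_cooling = 15.5.
This yields shadow prices y_labor = 5, y_cooling = 5.5.
Shadow price of cooling = 5.5.

5.5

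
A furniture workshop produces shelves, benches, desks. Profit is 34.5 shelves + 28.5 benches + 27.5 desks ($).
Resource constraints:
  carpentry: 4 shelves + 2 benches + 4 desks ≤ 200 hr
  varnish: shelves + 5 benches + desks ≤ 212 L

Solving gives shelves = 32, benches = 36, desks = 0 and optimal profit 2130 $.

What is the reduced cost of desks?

-7

Check each constraint at x*: carpentry 200/200 (tight); varnish 212/212 (tight).
From A_Bᵀ y = c: 4·y_carpentry + 1·y_varnish = 34.5; 2·y_carpentry + 5·y_varnish = 28.5.
→ y_carpentry = 8 and y_varnish = 2.5.
Reduced cost of desks: c₃ − yᵀa₃ = 27.5 − (8·4 + 2.5·1) = 27.5 − 34.5 = -7.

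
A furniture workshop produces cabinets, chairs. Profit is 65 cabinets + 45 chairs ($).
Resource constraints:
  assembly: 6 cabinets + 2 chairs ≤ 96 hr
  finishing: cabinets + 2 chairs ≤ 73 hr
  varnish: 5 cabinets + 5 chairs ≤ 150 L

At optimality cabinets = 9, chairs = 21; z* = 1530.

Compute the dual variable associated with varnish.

7

Binding: assembly and varnish. Non-binding: finishing (22 unused).
Slack constraints have shadow price 0 (complementary slackness).
Dual feasibility on the basic columns requires 6·y_assembly + 5·y_varnish = 65, 2·y_assembly + 5·y_varnish = 45.
→ y_assembly = 5 and y_varnish = 7.
Shadow price of varnish = 7.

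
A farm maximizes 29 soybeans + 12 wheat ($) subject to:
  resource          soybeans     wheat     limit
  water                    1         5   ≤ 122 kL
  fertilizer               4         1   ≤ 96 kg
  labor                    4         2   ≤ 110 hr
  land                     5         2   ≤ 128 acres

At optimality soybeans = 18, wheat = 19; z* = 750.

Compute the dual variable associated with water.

0

Check each constraint at x*: water 113/122 (slack 9); fertilizer 91/96 (slack 5); labor 110/110 (tight); land 128/128 (tight).
Slack constraints have shadow price 0 (complementary slackness).
Dual feasibility on the basic columns requires 4·y_labor + 5·y_land = 29, 2·y_labor + 2·y_land = 12.
This yields shadow prices y_labor = 1, y_land = 5.
Shadow price of water = 0.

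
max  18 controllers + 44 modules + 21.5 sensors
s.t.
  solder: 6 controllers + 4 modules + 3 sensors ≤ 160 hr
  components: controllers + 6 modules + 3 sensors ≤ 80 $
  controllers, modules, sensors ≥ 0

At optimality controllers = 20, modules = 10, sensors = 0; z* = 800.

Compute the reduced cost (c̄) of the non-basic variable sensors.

Check each constraint at x*: solder 160/160 (tight); components 80/80 (tight).
From A_Bᵀ y = c: 6·y_solder + 1·y_components = 18; 4·y_solder + 6·y_components = 44.
→ y_solder = 2 and y_components = 6.
Reduced cost of sensors: c₃ − yᵀa₃ = 21.5 − (2·3 + 6·3) = 21.5 − 24 = -2.5.

-2.5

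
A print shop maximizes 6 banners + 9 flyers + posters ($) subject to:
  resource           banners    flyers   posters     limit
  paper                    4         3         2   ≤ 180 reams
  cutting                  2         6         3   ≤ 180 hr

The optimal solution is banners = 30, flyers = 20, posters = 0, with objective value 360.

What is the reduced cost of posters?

-4

Both paper and cutting are binding at x*.
Dual feasibility on the basic columns requires 4·y_paper + 2·y_cutting = 6, 3·y_paper + 6·y_cutting = 9.
This yields shadow prices y_paper = 1, y_cutting = 1.
Reduced cost of posters: c₃ − yᵀa₃ = 1 − (1·2 + 1·3) = 1 − 5 = -4.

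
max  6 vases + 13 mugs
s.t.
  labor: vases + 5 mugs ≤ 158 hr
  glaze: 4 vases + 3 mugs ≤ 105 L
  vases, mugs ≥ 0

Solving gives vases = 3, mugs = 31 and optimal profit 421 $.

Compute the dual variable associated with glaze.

Check each constraint at x*: labor 158/158 (tight); glaze 105/105 (tight).
From A_Bᵀ y = c: 1·y_labor + 4·y_glaze = 6; 5·y_labor + 3·y_glaze = 13.
→ y_labor = 2 and y_glaze = 1.
Shadow price of glaze = 1.

1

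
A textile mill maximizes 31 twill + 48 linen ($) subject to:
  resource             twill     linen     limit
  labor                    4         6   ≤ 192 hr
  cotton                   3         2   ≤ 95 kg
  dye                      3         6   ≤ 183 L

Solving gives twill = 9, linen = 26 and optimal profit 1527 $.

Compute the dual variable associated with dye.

At the optimum: labor uses 192 of 192 (binding); cotton uses 79 of 95 (slack = 16); dye uses 183 of 183 (binding).
By complementary slackness, y = 0 for the non-binding constraint.
From A_Bᵀ y = c: 4·y_labor + 3·y_dye = 31; 6·y_labor + 6·y_dye = 48.
→ y_labor = 7 and y_dye = 1.
Shadow price of dye = 1.

1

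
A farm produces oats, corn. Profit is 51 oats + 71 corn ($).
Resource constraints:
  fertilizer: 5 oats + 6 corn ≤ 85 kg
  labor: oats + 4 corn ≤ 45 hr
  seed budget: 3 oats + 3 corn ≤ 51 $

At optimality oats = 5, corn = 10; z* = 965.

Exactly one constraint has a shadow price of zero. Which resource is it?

fertilizer: 85/85 (binding)
labor: 45/45 (binding)
seed budget: 45/51 (slack 6)
By complementary slackness, a constraint with positive slack has shadow price 0 → seed budget.

seed budget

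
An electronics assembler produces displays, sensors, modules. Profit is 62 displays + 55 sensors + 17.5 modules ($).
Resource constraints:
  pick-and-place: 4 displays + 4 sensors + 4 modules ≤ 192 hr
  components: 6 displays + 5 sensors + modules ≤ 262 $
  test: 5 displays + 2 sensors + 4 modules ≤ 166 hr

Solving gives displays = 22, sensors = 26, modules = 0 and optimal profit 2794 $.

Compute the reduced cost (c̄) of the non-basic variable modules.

Check each constraint at x*: pick-and-place 192/192 (tight); components 262/262 (tight); test 162/166 (slack 4).
Slack constraints have shadow price 0 (complementary slackness).
From A_Bᵀ y = c: 4·y_pick-and-place + 6·y_components = 62; 4·y_pick-and-place + 5·y_components = 55.
This yields shadow prices y_pick-and-place = 5, y_components = 7.
Reduced cost of modules: c₃ − yᵀa₃ = 17.5 − (5·4 + 7·1) = 17.5 − 27 = -9.5.

-9.5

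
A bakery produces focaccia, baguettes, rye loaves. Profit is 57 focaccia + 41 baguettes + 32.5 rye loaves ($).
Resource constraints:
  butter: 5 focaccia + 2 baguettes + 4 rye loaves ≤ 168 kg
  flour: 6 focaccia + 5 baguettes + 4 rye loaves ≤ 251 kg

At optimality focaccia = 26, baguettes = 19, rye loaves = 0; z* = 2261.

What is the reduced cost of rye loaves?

-7.5

At the optimum: butter uses 168 of 168 (binding); flour uses 251 of 251 (binding).
The binding rows give the dual system: 5·y_butter + 6·y_flour = 57 and 2·y_butter + 5·y_flour = 41.
Solving: y_butter = 3, y_flour = 7.
Reduced cost of rye loaves: c₃ − yᵀa₃ = 32.5 − (3·4 + 7·4) = 32.5 − 40 = -7.5.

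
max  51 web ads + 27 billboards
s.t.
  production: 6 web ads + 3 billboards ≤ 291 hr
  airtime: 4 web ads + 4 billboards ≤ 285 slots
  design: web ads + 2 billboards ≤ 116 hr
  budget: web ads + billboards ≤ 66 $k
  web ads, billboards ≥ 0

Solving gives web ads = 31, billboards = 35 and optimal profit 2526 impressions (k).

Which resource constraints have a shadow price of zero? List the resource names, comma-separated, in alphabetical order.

airtime, design

production: 291/291 (binding)
airtime: 264/285 (slack 21)
design: 101/116 (slack 15)
budget: 66/66 (binding)
By complementary slackness, a constraint with positive slack has shadow price 0 → airtime, design.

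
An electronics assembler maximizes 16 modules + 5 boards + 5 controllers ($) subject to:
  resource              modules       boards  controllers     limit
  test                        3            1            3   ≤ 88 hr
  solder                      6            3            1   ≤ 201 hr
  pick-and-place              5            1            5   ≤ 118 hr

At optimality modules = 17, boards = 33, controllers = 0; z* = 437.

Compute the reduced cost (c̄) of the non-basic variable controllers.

At the optimum: test uses 84 of 88 (slack = 4); solder uses 201 of 201 (binding); pick-and-place uses 118 of 118 (binding).
Slack constraints have shadow price 0 (complementary slackness).
The binding rows give the dual system: 6·y_solder + 5·y_pick-and-place = 16 and 3·y_solder + 1·y_pick-and-place = 5.
→ y_solder = 1 and y_pick-and-place = 2.
Reduced cost of controllers: c₃ − yᵀa₃ = 5 − (1·1 + 2·5) = 5 − 11 = -6.

-6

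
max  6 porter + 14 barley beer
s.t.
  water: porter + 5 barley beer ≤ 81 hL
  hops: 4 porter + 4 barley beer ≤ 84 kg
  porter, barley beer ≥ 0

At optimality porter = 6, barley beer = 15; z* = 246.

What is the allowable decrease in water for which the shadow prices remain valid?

60

Binding constraints: water, hops. The basis is B = [[1,5],[4,4]] with det -16.
Per unit decrease in water, x* moves by d = (0.25, -0.25).
The basis stays optimal until barley beer reaches 0; allowable decrease = 60 hL.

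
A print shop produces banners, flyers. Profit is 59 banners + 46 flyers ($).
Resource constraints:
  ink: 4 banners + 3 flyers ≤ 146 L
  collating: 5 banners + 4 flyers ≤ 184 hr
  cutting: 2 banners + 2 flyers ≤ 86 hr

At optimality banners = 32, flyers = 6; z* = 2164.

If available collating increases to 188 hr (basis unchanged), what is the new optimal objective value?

2192

At the optimum: ink uses 146 of 146 (binding); collating uses 184 of 184 (binding); cutting uses 76 of 86 (slack = 10).
By complementary slackness, y = 0 for the non-binding constraint.
The binding rows give the dual system: 4·y_ink + 5·y_collating = 59 and 3·y_ink + 4·y_collating = 46.
This yields shadow prices y_ink = 6, y_collating = 7.
Δz = y_collating·Δb = 7 × (4) = 28, so new z* = 2164 + 28 = 2192.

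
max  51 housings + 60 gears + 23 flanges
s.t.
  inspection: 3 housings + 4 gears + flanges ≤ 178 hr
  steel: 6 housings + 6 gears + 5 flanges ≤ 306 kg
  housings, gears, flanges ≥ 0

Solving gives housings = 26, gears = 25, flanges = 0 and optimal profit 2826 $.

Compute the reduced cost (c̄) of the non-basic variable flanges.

-6

Both inspection and steel are binding at x*.
Dual feasibility on the basic columns requires 3·y_inspection + 6·y_steel = 51, 4·y_inspection + 6·y_steel = 60.
Solving: y_inspection = 9, y_steel = 4.
Reduced cost of flanges: c₃ − yᵀa₃ = 23 − (9·1 + 4·5) = 23 − 29 = -6.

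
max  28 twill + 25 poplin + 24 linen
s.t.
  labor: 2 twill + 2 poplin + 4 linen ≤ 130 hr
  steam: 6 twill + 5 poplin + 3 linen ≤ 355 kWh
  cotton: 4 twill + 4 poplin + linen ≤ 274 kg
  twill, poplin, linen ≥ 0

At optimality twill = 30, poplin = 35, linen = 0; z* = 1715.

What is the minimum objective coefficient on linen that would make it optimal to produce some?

At the optimum: labor uses 130 of 130 (binding); steam uses 355 of 355 (binding); cotton uses 260 of 274 (slack = 14).
Since cotton is not tight, its dual is 0.
From A_Bᵀ y = c: 2·y_labor + 6·y_steam = 28; 2·y_labor + 5·y_steam = 25.
This yields shadow prices y_labor = 5, y_steam = 3.
linen enters the basis when its profit ≥ yᵀa₃ = 5·4 + 3·3 = 29.

29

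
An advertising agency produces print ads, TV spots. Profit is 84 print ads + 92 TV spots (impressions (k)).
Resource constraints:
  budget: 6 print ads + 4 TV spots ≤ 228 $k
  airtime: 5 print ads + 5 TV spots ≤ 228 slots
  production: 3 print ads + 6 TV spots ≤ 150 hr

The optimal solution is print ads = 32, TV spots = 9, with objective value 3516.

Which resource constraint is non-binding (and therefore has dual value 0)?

airtime

budget: 228/228 (binding)
airtime: 205/228 (slack 23)
production: 150/150 (binding)
By complementary slackness, a constraint with positive slack has shadow price 0 → airtime.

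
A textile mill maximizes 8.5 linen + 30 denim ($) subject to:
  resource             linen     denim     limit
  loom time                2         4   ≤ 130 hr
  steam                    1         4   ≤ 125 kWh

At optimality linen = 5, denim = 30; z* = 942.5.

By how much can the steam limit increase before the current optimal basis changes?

Binding constraints: loom time, steam. The basis is B = [[2,4],[1,4]] with det 4.
Per unit increase in steam, x* moves by d = (-1, 0.5).
The basis stays optimal until linen reaches 0; allowable increase = 5 kWh.

5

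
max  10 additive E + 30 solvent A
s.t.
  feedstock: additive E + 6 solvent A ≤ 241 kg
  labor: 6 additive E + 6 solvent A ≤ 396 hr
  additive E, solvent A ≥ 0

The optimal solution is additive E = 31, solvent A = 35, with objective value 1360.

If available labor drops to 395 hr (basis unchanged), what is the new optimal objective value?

1359

Check each constraint at x*: feedstock 241/241 (tight); labor 396/396 (tight).
From A_Bᵀ y = c: 1·y_feedstock + 6·y_labor = 10; 6·y_feedstock + 6·y_labor = 30.
→ y_feedstock = 4 and y_labor = 1.
Δz = y_labor·Δb = 1 × (-1) = -1, so new z* = 1360 − 1 = 1359.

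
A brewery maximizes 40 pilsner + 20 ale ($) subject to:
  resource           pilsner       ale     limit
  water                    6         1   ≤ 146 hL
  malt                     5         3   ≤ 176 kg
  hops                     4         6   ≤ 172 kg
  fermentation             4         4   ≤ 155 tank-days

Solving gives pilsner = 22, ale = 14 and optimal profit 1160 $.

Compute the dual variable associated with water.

5

Binding: water and hops. Non-binding: malt (24 unused), fermentation (11 unused).
Slack constraints have shadow price 0 (complementary slackness).
From A_Bᵀ y = c: 6·y_water + 4·y_hops = 40; 1·y_water + 6·y_hops = 20.
This yields shadow prices y_water = 5, y_hops = 2.5.
Shadow price of water = 5.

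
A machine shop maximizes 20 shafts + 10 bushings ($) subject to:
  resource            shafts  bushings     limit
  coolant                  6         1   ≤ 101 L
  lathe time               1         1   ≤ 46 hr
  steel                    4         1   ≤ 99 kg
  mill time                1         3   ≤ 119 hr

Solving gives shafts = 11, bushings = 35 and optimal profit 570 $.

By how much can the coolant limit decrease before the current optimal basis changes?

7.5

Binding constraints: coolant, lathe time. The basis is B = [[6,1],[1,1]] with det 5.
Per unit decrease in coolant, x* moves by d = (-0.2, 0.2).
The basis stays optimal until mill time becomes binding; allowable decrease = 7.5 L.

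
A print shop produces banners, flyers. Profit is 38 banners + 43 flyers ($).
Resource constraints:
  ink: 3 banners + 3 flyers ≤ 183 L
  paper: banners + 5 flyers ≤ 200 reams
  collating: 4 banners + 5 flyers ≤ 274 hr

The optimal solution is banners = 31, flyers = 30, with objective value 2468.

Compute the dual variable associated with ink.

Check each constraint at x*: ink 183/183 (tight); paper 181/200 (slack 19); collating 274/274 (tight).
Slack constraints have shadow price 0 (complementary slackness).
Dual feasibility on the basic columns requires 3·y_ink + 4·y_collating = 38, 3·y_ink + 5·y_collating = 43.
→ y_ink = 6 and y_collating = 5.
Shadow price of ink = 6.

6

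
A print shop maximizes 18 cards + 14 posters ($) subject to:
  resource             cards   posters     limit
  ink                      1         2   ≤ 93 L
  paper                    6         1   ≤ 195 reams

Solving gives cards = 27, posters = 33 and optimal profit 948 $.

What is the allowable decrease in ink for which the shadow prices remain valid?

60.5

Binding constraints: ink, paper. The basis is B = [[1,2],[6,1]] with det -11.
Per unit decrease in ink, x* moves by d = (0.0909, -0.5455).
The basis stays optimal until posters reaches 0; allowable decrease = 60.5 L.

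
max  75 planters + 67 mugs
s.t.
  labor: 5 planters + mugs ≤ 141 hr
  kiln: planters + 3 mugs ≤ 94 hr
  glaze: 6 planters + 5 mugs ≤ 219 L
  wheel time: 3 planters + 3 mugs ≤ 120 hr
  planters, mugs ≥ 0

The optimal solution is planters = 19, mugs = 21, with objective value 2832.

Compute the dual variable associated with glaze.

Binding: glaze and wheel time. Non-binding: labor (25 unused), kiln (12 unused).
Since labor, kiln are not tight, their duals are 0.
From A_Bᵀ y = c: 6·y_glaze + 3·y_wheel time = 75; 5·y_glaze + 3·y_wheel time = 67.
→ y_glaze = 8 and y_wheel time = 9.
Shadow price of glaze = 8.

8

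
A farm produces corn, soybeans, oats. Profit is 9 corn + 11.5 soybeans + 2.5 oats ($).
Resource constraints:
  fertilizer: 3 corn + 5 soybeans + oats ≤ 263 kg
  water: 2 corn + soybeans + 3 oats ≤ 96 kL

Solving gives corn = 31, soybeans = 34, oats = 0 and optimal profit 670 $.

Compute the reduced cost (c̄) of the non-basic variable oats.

-4

Check each constraint at x*: fertilizer 263/263 (tight); water 96/96 (tight).
From A_Bᵀ y = c: 3·y_fertilizer + 2·y_water = 9; 5·y_fertilizer + 1·y_water = 11.5.
This yields shadow prices y_fertilizer = 2, y_water = 1.5.
Reduced cost of oats: c₃ − yᵀa₃ = 2.5 − (2·1 + 1.5·3) = 2.5 − 6.5 = -4.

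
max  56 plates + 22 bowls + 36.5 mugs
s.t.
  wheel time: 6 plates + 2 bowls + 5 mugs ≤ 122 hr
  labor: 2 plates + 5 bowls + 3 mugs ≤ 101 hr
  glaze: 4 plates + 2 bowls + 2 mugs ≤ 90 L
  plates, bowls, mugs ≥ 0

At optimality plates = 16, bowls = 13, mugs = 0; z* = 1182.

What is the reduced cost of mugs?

Binding: wheel time and glaze. Non-binding: labor (4 unused).
Slack constraints have shadow price 0 (complementary slackness).
Dual feasibility on the basic columns requires 6·y_wheel time + 4·y_glaze = 56, 2·y_wheel time + 2·y_glaze = 22.
This yields shadow prices y_wheel time = 6, y_glaze = 5.
Reduced cost of mugs: c₃ − yᵀa₃ = 36.5 − (6·5 + 5·2) = 36.5 − 40 = -3.5.

-3.5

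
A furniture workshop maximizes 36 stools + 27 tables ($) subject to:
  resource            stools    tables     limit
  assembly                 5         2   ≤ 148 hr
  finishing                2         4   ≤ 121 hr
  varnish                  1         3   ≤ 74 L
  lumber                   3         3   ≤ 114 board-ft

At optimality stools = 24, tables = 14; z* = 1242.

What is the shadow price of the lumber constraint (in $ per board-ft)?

7

Binding: assembly and lumber. Non-binding: finishing (17 unused), varnish (8 unused).
Slack constraints have shadow price 0 (complementary slackness).
The binding rows give the dual system: 5·y_assembly + 3·y_lumber = 36 and 2·y_assembly + 3·y_lumber = 27.
Solving: y_assembly = 3, y_lumber = 7.
Shadow price of lumber = 7.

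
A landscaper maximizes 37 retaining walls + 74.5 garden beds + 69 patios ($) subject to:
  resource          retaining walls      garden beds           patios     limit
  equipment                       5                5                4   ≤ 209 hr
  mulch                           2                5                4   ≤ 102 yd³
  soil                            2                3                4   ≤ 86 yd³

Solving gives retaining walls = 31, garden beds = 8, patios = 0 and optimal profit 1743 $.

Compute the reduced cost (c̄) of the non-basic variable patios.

-5

Check each constraint at x*: equipment 195/209 (slack 14); mulch 102/102 (tight); soil 86/86 (tight).
Since equipment is not tight, its dual is 0.
The binding rows give the dual system: 2·y_mulch + 2·y_soil = 37 and 5·y_mulch + 3·y_soil = 74.5.
This yields shadow prices y_mulch = 9.5, y_soil = 9.
Reduced cost of patios: c₃ − yᵀa₃ = 69 − (9.5·4 + 9·4) = 69 − 74 = -5.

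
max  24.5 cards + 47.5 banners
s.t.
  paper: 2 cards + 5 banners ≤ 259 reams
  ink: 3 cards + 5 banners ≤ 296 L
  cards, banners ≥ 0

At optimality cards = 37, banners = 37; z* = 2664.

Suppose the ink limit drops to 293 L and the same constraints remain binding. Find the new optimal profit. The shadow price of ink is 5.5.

Δb = -3, so new z* = 2664 + (5.5)·(-3) = 2664 − 16.5 = 2647.5.

2647.5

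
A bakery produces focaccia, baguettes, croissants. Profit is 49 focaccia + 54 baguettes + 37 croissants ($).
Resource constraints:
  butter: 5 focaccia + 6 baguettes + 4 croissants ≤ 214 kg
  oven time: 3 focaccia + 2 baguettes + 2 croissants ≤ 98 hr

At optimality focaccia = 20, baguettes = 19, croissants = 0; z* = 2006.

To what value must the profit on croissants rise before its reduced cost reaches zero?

Check each constraint at x*: butter 214/214 (tight); oven time 98/98 (tight).
From A_Bᵀ y = c: 5·y_butter + 3·y_oven time = 49; 6·y_butter + 2·y_oven time = 54.
This yields shadow prices y_butter = 8, y_oven time = 3.
croissants enters the basis when its profit ≥ yᵀa₃ = 8·4 + 3·2 = 38.

38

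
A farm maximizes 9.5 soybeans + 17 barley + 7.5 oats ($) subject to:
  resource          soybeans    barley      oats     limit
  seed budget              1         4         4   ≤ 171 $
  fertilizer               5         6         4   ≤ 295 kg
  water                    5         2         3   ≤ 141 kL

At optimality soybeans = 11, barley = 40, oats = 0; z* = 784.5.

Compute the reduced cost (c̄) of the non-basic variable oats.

Binding: seed budget and fertilizer. Non-binding: water (6 unused).
Since water is not tight, its dual is 0.
The binding rows give the dual system: 1·y_seed budget + 5·y_fertilizer = 9.5 and 4·y_seed budget + 6·y_fertilizer = 17.
This yields shadow prices y_seed budget = 2, y_fertilizer = 1.5.
Reduced cost of oats: c₃ − yᵀa₃ = 7.5 − (2·4 + 1.5·4) = 7.5 − 14 = -6.5.

-6.5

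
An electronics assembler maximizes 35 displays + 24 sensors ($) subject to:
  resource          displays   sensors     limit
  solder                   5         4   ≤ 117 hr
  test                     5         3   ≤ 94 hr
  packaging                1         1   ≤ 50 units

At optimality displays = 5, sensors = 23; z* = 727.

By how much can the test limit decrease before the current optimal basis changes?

Binding constraints: solder, test. The basis is B = [[5,4],[5,3]] with det -5.
Per unit decrease in test, x* moves by d = (-0.8, 1).
The basis stays optimal until displays reaches 0; allowable decrease = 6.25 hr.

6.25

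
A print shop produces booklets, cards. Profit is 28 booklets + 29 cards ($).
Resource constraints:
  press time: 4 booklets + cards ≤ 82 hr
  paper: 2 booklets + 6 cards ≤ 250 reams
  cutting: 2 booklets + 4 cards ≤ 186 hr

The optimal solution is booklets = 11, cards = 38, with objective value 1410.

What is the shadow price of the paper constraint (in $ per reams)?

4

Binding: press time and paper. Non-binding: cutting (12 unused).
Slack constraints have shadow price 0 (complementary slackness).
Dual feasibility on the basic columns requires 4·y_press time + 2·y_paper = 28, 1·y_press time + 6·y_paper = 29.
→ y_press time = 5 and y_paper = 4.
Shadow price of paper = 4.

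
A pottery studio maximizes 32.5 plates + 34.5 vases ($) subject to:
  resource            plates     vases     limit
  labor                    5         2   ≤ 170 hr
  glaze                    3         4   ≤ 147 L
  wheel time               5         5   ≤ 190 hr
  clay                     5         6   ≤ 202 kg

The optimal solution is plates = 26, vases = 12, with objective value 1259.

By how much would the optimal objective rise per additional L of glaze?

Check each constraint at x*: labor 154/170 (slack 16); glaze 126/147 (slack 21); wheel time 190/190 (tight); clay 202/202 (tight).
Since labor, glaze are not tight, their duals are 0.
The binding rows give the dual system: 5·y_wheel time + 5·y_clay = 32.5 and 5·y_wheel time + 6·y_clay = 34.5.
Solving: y_wheel time = 4.5, y_clay = 2.
Shadow price of glaze = 0.

0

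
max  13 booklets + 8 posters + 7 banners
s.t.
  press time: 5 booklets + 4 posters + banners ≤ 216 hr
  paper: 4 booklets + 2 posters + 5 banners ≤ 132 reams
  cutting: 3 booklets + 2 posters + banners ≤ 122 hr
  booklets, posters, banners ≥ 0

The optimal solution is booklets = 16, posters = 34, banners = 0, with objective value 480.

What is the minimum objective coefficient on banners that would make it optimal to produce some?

11

Check each constraint at x*: press time 216/216 (tight); paper 132/132 (tight); cutting 116/122 (slack 6).
By complementary slackness, y = 0 for the non-binding constraint.
From A_Bᵀ y = c: 5·y_press time + 4·y_paper = 13; 4·y_press time + 2·y_paper = 8.
→ y_press time = 1 and y_paper = 2.
banners enters the basis when its profit ≥ yᵀa₃ = 1·1 + 2·5 = 11.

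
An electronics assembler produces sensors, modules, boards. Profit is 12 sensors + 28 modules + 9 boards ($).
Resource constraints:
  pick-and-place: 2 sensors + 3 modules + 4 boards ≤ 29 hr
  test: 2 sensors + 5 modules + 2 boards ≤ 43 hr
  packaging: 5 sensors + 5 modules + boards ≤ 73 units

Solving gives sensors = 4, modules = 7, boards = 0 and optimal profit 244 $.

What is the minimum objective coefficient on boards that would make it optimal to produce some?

Binding: pick-and-place and test. Non-binding: packaging (18 unused).
By complementary slackness, y = 0 for the non-binding constraint.
Dual feasibility on the basic columns requires 2·y_pick-and-place + 2·y_test = 12, 3·y_pick-and-place + 5·y_test = 28.
Solving: y_pick-and-place = 1, y_test = 5.
boards enters the basis when its profit ≥ yᵀa₃ = 1·4 + 5·2 = 14.

14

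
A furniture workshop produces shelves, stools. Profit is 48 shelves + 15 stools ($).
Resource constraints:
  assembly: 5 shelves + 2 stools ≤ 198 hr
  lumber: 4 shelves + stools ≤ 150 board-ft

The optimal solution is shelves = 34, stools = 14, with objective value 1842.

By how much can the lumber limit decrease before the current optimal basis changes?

Binding constraints: assembly, lumber. The basis is B = [[5,2],[4,1]] with det -3.
Per unit decrease in lumber, x* moves by d = (-0.6667, 1.6667).
The basis stays optimal until shelves reaches 0; allowable decrease = 51 board-ft.

51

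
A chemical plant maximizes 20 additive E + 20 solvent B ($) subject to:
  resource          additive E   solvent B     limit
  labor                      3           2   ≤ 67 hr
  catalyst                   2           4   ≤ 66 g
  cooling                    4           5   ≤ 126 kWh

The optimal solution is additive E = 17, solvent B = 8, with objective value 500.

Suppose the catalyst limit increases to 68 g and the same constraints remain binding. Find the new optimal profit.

505

Binding: labor and catalyst. Non-binding: cooling (18 unused).
Slack constraints have shadow price 0 (complementary slackness).
The binding rows give the dual system: 3·y_labor + 2·y_catalyst = 20 and 2·y_labor + 4·y_catalyst = 20.
Solving: y_labor = 5, y_catalyst = 2.5.
Δz = y_catalyst·Δb = 2.5 × (2) = 5, so new z* = 500 + 5 = 505.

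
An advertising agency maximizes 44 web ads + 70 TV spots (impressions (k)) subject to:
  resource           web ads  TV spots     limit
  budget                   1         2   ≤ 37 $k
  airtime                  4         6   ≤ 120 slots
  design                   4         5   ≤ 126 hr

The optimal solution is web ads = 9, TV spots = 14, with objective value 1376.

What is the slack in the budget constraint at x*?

0

budget used = 1·9 + 2·14 = 37; slack = 37 − 37 = 0.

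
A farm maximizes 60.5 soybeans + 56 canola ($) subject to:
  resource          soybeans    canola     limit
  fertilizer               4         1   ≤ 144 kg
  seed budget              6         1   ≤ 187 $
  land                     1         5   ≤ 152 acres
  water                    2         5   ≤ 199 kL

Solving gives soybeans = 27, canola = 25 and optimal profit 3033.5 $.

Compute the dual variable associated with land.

9.5

Check each constraint at x*: fertilizer 133/144 (slack 11); seed budget 187/187 (tight); land 152/152 (tight); water 179/199 (slack 20).
Since fertilizer, water are not tight, their duals are 0.
The binding rows give the dual system: 6·y_seed budget + 1·y_land = 60.5 and 1·y_seed budget + 5·y_land = 56.
This yields shadow prices y_seed budget = 8.5, y_land = 9.5.
Shadow price of land = 9.5.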